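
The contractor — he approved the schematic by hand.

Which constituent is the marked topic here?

The construction explicitly marks "the contractor" as what the sentence is about — the topic.
The remainder of the clause is the comment (what is said about the topic).

the contractor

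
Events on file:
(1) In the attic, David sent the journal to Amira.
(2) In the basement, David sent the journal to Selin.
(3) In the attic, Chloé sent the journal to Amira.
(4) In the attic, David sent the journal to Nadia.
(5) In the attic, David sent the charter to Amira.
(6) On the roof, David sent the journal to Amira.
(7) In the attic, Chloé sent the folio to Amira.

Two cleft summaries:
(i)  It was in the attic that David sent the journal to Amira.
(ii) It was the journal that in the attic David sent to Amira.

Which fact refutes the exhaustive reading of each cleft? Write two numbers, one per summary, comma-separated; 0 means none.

6, 5

(i): focus "in the attic". Looking for same agent, thing, recipient (David / the journal / Amira) with some other setting — fact (6) has on the roof there. Refuted.
(ii): focus "the journal". Looking for same agent, recipient, setting (David / Amira / in the attic) with some other thing — fact (5) has the charter there. Refuted.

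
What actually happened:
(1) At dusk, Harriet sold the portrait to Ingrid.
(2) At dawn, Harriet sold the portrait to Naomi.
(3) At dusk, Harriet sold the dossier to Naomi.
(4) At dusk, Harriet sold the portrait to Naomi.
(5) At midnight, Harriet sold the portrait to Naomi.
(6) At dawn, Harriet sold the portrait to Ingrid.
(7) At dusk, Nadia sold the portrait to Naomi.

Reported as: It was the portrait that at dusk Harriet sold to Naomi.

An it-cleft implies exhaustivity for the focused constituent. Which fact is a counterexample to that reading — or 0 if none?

Focus of the cleft: "the portrait" (the thing). Presupposed background: same agent, recipient, setting (Harriet / Naomi / at dusk).
The exhaustive reading says no other thing fits that background.
But fact (3) also has same agent, recipient, setting (Harriet / Naomi / at dusk), with thing = the dossier — so the exhaustive reading fails.

3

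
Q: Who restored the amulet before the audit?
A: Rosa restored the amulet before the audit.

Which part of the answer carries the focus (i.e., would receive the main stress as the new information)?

Rosa

The wh-word "who" asks about the subject (agent).
In the answer, "the amulet" and "before the audit" are given — repeated from the question.
The constituent filling the subject (agent) gap is "Rosa"; that is the focus and would carry nuclear stress.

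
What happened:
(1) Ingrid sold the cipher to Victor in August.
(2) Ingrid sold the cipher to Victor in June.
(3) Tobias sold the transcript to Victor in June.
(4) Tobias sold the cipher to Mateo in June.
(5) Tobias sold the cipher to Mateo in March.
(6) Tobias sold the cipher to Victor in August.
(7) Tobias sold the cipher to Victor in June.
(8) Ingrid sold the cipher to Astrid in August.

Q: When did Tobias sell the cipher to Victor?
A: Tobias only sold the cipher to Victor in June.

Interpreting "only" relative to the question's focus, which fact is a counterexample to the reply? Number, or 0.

6

The question "When did ...?" targets the setting, so in the reply the focus falls on "in June".
So "only" ranges over settings; the rest (same agent, thing, recipient (Tobias / the cipher / Victor)) is presupposed.
Fact (6) keeps same agent, thing, recipient (Tobias / the cipher / Victor) but has setting = in August; that refutes the reply.
(Fact (3) would refute a reading with focus on the thing — but that is not what the question asks.)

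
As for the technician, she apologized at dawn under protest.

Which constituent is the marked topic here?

the technician

The construction explicitly marks "the technician" as what the sentence is about — the topic.
The remainder of the clause is the comment (what is said about the topic).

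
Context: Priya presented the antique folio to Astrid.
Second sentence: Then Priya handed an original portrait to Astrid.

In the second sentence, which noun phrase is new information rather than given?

an original portrait

"Priya" and "Astrid" in the second sentence are given — already mentioned in the context.
"an original portrait" has no antecedent in the context; it is discourse-new (the indefinite article also signals a new referent).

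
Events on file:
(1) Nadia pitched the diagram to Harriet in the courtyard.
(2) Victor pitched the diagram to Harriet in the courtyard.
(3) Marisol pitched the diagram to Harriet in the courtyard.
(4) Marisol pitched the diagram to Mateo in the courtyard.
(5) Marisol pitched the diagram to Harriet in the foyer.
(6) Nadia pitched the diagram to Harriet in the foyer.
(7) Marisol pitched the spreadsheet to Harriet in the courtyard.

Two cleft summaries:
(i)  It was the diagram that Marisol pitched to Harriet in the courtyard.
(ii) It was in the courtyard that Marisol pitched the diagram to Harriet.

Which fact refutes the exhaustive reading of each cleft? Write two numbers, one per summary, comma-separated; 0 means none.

(i): focus "the diagram". Looking for Marisol as agent and Harriet as recipient and in the courtyard as setting with some other thing — fact (7) has the spreadsheet there. Refuted.
(ii): focus "in the courtyard". Looking for Marisol as agent and the diagram as thing and Harriet as recipient with some other setting — fact (5) has in the foyer there. Refuted.

7, 5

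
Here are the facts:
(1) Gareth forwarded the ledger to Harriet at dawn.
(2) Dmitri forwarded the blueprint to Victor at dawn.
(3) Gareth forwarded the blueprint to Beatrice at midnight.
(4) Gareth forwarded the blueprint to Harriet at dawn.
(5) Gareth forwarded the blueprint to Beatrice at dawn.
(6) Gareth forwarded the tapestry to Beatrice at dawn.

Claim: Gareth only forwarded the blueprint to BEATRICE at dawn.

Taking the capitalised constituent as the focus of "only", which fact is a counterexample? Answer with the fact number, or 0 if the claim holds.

4

The capitals mark "Beatrice" as focus. So "only" rules out other recipients, with the rest (agent = Gareth, thing = the blueprint, setting = at dawn) as background.
Fact (4) shares the background but differs in recipient (Harriet) — a counterexample.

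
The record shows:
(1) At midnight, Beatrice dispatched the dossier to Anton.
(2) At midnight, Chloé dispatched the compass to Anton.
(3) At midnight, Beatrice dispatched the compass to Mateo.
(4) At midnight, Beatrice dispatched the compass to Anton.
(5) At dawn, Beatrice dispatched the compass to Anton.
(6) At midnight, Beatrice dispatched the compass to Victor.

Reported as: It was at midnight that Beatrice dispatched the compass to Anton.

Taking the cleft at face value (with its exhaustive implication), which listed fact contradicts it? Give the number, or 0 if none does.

Focus of the cleft: "at midnight" (the setting). Presupposed background: Beatrice as agent and the compass as thing and Anton as recipient.
Exhaustivity: at midnight is the only setting satisfying that background.
But fact (5) also has Beatrice as agent and the compass as thing and Anton as recipient, with setting = at dawn — so the exhaustive reading fails.

5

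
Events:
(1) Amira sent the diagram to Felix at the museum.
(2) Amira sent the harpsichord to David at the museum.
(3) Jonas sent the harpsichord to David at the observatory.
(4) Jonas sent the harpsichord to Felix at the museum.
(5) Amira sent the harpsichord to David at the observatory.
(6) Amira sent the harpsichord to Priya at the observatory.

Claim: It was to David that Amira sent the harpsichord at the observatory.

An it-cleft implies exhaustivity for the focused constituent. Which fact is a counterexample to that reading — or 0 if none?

The cleft puts "David" in focus and presupposes the open proposition with same agent, thing, setting (Amira / the harpsichord / at the observatory).
The exhaustive reading says no other recipient fits that background.
Fact (6) shares the background but with recipient = Priya; exhaustivity is violated.

6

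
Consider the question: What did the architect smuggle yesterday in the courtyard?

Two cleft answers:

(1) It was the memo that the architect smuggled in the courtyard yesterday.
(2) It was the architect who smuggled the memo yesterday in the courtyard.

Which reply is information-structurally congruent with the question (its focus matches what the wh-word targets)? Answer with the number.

1

The question word "what" targets the direct object.
Option (1) clefts "the memo" — that matches what the question asks about.
Option (2) clefts "the architect" — the subject (agent), not what was asked.
So the congruent reply is (1).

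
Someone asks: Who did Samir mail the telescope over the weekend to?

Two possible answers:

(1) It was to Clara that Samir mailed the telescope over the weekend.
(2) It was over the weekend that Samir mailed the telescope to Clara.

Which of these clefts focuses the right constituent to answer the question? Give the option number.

The question word "who" targets the recipient.
Option (1) clefts "to Clara" — that matches what the question asks about.
Option (2) clefts "over the weekend" — the time, not what was asked.
So the congruent reply is (1).

1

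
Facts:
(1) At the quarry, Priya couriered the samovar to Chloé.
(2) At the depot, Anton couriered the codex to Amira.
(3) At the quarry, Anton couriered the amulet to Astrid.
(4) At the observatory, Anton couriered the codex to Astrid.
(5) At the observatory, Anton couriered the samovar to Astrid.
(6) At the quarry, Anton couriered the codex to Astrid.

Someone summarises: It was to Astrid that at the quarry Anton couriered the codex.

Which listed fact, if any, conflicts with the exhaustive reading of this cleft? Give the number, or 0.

0

Focus of the cleft: "Astrid" (the recipient). Presupposed background: agent = Anton, thing = the codex, setting = at the quarry.
The exhaustive reading says no other recipient fits that background.
No listed fact matches the background with a different recipient. Exhaustivity holds.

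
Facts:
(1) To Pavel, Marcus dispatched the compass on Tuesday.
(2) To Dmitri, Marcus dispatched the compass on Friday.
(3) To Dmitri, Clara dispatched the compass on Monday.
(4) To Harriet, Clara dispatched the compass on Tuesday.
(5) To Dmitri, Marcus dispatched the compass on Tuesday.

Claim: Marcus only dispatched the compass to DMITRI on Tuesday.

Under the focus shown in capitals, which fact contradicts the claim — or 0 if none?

1

Focus (in capitals) is "Dmitri" — the recipient. "Only" excludes alternative recipients while holding fixed agent = Marcus, thing = the compass, setting = on Tuesday.
Fact (1) shares the background but differs in recipient (Pavel) — a counterexample.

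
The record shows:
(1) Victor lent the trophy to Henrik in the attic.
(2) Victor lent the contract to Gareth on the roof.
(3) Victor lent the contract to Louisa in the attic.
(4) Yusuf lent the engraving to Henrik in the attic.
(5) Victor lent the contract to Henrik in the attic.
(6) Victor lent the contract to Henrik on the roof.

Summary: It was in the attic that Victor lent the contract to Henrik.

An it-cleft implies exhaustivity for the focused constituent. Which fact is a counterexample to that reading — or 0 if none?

6

Focus of the cleft: "in the attic" (the setting). Presupposed background: same agent, thing, recipient (Victor / the contract / Henrik).
Exhaustivity: in the attic is the only setting satisfying that background.
Fact (6) shares the background but with setting = on the roof; exhaustivity is violated.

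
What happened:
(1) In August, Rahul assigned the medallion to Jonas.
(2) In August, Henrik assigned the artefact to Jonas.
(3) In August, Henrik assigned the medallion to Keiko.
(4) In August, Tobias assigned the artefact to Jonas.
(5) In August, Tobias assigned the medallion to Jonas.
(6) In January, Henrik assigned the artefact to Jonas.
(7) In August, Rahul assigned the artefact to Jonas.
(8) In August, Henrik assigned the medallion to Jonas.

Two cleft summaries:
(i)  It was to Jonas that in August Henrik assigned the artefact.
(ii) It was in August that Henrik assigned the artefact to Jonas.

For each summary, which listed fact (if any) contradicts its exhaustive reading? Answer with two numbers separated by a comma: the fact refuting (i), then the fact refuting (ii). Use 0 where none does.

(i): focus "Jonas". No fact shares agent = Henrik, thing = the artefact, setting = in August with a different recipient. 0.
(ii): focus "in August". Looking for agent = Henrik, thing = the artefact, recipient = Jonas with some other setting — fact (6) has in January there. Refuted.

0, 6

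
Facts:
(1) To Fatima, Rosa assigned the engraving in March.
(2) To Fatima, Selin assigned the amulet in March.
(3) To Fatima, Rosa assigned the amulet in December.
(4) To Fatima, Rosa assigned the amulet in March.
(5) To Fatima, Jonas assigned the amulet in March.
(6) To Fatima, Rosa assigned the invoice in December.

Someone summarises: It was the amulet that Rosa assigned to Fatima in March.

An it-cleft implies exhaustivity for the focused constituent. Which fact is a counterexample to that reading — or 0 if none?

The cleft puts "the amulet" in focus and presupposes the open proposition with agent = Rosa, recipient = Fatima, setting = in March.
Exhaustivity: the amulet is the only thing satisfying that background.
But fact (1) also has agent = Rosa, recipient = Fatima, setting = in March, with thing = the engraving — so the exhaustive reading fails.

1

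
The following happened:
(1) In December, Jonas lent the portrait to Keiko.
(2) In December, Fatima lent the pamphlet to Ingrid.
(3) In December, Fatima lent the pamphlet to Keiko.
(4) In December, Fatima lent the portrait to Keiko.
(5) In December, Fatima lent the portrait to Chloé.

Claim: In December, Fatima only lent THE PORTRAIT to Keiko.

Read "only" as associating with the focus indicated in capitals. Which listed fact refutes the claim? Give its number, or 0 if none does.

3

Focus (in capitals) is "the portrait" — the thing. "Only" excludes alternative things while holding fixed Fatima as agent and Keiko as recipient and in December as setting.
Fact (3) shares the background but differs in thing (the pamphlet) — a counterexample.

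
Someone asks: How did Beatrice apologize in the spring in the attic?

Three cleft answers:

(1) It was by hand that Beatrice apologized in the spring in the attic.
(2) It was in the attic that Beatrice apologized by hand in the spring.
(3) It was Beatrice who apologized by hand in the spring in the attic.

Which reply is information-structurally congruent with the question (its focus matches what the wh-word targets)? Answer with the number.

1

The question word "how" targets the manner.
Option (1) clefts "by hand" — that matches what the question asks about.
Option (2) clefts "in the attic" — the location, not what was asked.
Option (3) clefts "Beatrice" — the subject (agent), not what was asked.
So the congruent reply is (1).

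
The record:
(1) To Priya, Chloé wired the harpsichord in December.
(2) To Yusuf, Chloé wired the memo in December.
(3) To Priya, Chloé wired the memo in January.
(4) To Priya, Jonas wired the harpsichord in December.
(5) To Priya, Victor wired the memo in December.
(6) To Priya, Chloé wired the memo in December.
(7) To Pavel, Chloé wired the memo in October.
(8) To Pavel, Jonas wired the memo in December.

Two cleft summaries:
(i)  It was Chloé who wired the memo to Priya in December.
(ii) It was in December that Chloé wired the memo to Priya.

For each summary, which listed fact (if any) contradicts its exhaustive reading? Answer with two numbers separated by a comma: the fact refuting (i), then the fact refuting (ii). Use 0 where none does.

5, 3

(i): focus "Chloé". Looking for thing = the memo, recipient = Priya, setting = in December with some other agent — fact (5) has Victor there. Refuted.
(ii): focus "in December". Looking for agent = Chloé, thing = the memo, recipient = Priya with some other setting — fact (3) has in January there. Refuted.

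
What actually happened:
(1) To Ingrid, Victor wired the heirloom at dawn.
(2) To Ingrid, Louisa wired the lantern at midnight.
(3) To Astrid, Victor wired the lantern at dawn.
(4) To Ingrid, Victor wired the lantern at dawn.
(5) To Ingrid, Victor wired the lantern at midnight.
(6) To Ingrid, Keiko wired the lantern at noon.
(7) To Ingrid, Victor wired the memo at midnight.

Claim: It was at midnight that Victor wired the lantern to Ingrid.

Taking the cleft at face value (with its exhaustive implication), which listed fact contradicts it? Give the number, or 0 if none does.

4

The cleft puts "at midnight" in focus and presupposes the open proposition with Victor as agent and the lantern as thing and Ingrid as recipient.
Exhaustivity: at midnight is the only setting satisfying that background.
But fact (4) also has Victor as agent and the lantern as thing and Ingrid as recipient, with setting = at dawn — so the exhaustive reading fails.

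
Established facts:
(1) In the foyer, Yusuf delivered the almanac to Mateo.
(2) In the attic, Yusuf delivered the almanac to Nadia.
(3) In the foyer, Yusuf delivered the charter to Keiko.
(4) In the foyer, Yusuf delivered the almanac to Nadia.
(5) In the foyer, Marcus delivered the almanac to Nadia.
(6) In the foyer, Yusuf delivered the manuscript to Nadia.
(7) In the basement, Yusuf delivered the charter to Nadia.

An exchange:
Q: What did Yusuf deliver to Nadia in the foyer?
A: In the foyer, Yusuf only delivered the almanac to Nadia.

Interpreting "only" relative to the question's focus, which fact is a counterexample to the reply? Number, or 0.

Answering "What did ...?" puts focus on the thing — here, "the almanac".
So "only" ranges over things; the rest (same agent, recipient, setting (Yusuf / Nadia / in the foyer)) is presupposed.
Fact (6) shares the background with a different thing (the manuscript) — counterexample.
(Fact (1) would refute a reading with focus on the recipient — but that is not what the question asks.)

6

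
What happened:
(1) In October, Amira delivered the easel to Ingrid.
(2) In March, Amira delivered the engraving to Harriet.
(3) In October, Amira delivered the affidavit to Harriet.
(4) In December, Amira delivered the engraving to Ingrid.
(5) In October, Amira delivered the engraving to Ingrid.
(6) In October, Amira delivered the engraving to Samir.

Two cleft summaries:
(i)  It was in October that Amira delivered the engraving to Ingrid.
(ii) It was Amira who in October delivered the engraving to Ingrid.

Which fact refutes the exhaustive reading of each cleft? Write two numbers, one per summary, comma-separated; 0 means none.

4, 0

Summary (i) focuses "in October" (the setting); background Amira as agent and the engraving as thing and Ingrid as recipient. Fact (4) matches that background with setting = in December — refutes (i).
Summary (ii) focuses "Amira" (the agent); background the engraving as thing and Ingrid as recipient and in October as setting. No fact matches that background with a different agent, so 0.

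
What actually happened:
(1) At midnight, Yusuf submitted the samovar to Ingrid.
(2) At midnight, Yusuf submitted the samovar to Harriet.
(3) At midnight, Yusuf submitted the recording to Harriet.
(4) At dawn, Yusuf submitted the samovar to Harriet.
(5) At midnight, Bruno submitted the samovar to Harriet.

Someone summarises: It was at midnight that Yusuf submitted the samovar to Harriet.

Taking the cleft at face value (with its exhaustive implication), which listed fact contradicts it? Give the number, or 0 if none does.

The cleft puts "at midnight" in focus and presupposes the open proposition with Yusuf as agent and the samovar as thing and Harriet as recipient.
Exhaustivity: at midnight is the only setting satisfying that background.
But fact (4) also has Yusuf as agent and the samovar as thing and Harriet as recipient, with setting = at dawn — so the exhaustive reading fails.

4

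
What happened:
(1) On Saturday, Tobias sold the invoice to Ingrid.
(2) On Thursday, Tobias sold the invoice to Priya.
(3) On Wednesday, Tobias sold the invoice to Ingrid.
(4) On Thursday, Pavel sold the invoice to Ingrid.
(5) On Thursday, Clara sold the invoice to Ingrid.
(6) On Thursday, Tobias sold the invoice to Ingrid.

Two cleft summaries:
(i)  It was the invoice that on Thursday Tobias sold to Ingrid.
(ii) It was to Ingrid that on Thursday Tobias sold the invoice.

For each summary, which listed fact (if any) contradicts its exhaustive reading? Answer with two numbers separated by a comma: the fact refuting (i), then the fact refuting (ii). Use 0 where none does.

0, 2

Summary (i) focuses "the invoice" (the thing); background agent = Tobias, recipient = Ingrid, setting = on Thursday. No fact matches that background with a different thing, so 0.
Summary (ii) focuses "Ingrid" (the recipient); background agent = Tobias, thing = the invoice, setting = on Thursday. Fact (2) matches that background with recipient = Priya — refutes (ii).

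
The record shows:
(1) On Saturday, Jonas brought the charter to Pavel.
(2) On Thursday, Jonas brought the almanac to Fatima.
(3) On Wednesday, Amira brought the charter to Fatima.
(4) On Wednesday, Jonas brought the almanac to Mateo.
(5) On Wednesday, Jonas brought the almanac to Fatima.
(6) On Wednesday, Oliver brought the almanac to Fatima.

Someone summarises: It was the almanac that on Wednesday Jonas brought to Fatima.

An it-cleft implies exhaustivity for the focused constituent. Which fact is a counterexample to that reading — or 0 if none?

0

The cleft puts "the almanac" in focus and presupposes the open proposition with agent = Jonas, recipient = Fatima, setting = on Wednesday.
The exhaustive reading says no other thing fits that background.
No listed fact matches the background with a different thing. Exhaustivity holds.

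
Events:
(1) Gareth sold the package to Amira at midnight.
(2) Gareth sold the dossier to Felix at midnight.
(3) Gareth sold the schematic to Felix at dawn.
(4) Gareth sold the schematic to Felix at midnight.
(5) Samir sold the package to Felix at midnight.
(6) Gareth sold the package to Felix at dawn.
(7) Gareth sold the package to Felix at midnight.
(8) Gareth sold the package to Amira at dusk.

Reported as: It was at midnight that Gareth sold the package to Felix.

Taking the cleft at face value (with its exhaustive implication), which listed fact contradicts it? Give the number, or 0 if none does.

Focus of the cleft: "at midnight" (the setting). Presupposed background: Gareth as agent and the package as thing and Felix as recipient.
Exhaustivity: at midnight is the only setting satisfying that background.
But fact (6) also has Gareth as agent and the package as thing and Felix as recipient, with setting = at dawn — so the exhaustive reading fails.

6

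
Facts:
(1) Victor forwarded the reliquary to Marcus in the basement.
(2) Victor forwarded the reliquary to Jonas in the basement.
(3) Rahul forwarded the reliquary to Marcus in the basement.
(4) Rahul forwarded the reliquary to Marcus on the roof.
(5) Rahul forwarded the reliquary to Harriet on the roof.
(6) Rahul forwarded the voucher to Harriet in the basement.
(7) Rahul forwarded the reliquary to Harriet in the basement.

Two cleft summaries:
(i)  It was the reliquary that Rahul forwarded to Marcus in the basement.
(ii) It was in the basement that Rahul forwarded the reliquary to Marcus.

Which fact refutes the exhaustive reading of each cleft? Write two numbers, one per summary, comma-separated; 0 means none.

0, 4

(i): focus "the reliquary". No fact shares same agent, recipient, setting (Rahul / Marcus / in the basement) with a different thing. 0.
(ii): focus "in the basement". Looking for same agent, thing, recipient (Rahul / the reliquary / Marcus) with some other setting — fact (4) has on the roof there. Refuted.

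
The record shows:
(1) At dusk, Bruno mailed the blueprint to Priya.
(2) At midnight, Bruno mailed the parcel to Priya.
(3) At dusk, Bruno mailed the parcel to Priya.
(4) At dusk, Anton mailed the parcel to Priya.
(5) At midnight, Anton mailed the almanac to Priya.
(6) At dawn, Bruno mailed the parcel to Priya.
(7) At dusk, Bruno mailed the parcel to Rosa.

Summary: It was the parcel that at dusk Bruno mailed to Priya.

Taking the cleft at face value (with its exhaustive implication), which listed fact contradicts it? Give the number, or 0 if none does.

Focus of the cleft: "the parcel" (the thing). Presupposed background: agent = Bruno, recipient = Priya, setting = at dusk.
The exhaustive reading says no other thing fits that background.
But fact (1) also has agent = Bruno, recipient = Priya, setting = at dusk, with thing = the blueprint — so the exhaustive reading fails.

1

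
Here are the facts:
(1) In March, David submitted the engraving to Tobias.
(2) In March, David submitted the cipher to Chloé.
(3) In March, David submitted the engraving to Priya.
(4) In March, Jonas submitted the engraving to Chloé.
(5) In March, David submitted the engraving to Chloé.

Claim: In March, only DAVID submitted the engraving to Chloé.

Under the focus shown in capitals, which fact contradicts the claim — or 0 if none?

Focus (in capitals) is "David" — the agent. "Only" excludes alternative agents while holding fixed the engraving as thing and Chloé as recipient and in March as setting.
Fact (4) shares the background but differs in agent (Jonas) — a counterexample.

4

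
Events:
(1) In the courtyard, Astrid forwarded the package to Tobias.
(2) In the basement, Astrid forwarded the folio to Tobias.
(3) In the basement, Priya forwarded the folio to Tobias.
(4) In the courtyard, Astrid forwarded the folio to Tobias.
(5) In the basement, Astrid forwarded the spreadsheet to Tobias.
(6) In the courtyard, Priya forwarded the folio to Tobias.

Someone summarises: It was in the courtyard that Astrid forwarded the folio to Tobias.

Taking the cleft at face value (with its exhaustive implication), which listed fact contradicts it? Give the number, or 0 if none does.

The cleft puts "in the courtyard" in focus and presupposes the open proposition with same agent, thing, recipient (Astrid / the folio / Tobias).
Exhaustivity: in the courtyard is the only setting satisfying that background.
But fact (2) also has same agent, thing, recipient (Astrid / the folio / Tobias), with setting = in the basement — so the exhaustive reading fails.

2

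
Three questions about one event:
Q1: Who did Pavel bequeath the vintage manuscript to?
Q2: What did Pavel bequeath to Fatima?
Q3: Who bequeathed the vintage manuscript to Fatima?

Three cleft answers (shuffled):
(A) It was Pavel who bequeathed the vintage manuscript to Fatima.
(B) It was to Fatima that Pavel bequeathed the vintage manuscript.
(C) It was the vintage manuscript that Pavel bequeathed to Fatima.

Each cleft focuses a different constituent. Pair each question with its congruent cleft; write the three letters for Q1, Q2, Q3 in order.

BCA

Q1 asks about the recipient; cleft (B) focuses "to Fatima", which is the recipient — so Q1 → B.
Q2 asks about the direct object; cleft (C) focuses "the vintage manuscript", which is the direct object — so Q2 → C.
Q3 asks about the subject (agent); cleft (A) focuses "Pavel", which is the subject (agent) — so Q3 → A.
Mapping: Q1→B, Q2→C, Q3→A.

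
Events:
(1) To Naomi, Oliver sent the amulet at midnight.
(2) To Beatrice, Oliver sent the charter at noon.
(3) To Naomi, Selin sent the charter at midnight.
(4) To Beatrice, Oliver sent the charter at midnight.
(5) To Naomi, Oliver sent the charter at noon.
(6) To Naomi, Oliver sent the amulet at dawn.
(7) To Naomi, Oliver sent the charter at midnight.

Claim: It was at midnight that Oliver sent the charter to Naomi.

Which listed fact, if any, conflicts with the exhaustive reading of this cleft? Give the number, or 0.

5

Focus of the cleft: "at midnight" (the setting). Presupposed background: same agent, thing, recipient (Oliver / the charter / Naomi).
Exhaustivity: at midnight is the only setting satisfying that background.
But fact (5) also has same agent, thing, recipient (Oliver / the charter / Naomi), with setting = at noon — so the exhaustive reading fails.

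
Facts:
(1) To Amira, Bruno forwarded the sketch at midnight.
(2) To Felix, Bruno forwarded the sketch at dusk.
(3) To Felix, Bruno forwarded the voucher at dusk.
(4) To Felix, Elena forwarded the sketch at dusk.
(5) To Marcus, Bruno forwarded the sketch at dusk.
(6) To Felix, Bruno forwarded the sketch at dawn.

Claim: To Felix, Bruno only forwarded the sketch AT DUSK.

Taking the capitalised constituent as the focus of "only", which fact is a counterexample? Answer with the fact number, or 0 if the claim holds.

Focus (in capitals) is "at dusk" — the setting. "Only" excludes alternative settings while holding fixed same agent, thing, recipient (Bruno / the sketch / Felix).
Fact (6) shares the background but differs in setting (at dawn) — a counterexample.

6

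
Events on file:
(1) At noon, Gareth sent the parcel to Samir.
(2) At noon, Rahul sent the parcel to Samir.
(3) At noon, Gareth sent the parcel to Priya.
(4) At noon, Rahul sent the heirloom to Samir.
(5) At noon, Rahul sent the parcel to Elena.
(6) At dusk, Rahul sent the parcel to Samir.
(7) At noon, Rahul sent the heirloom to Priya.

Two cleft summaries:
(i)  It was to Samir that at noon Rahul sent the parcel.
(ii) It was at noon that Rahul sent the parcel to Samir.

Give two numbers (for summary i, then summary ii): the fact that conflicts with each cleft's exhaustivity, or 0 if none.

Summary (i) focuses "Samir" (the recipient); background Rahul as agent and the parcel as thing and at noon as setting. Fact (5) matches that background with recipient = Elena — refutes (i).
Summary (ii) focuses "at noon" (the setting); background Rahul as agent and the parcel as thing and Samir as recipient. Fact (6) matches that background with setting = at dusk — refutes (ii).

5, 6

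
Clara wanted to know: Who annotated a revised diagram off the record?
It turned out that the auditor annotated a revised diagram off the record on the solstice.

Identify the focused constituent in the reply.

The wh-word "who" asks about the subject (agent).
In the answer, "a revised diagram" and "off the record" are given — repeated from the question.
"on the solstice" is also new, but it specifies the time, which is not what the question asks about — so it is not the focus.
The constituent filling the subject (agent) gap is "the auditor"; that is the focus.

the auditor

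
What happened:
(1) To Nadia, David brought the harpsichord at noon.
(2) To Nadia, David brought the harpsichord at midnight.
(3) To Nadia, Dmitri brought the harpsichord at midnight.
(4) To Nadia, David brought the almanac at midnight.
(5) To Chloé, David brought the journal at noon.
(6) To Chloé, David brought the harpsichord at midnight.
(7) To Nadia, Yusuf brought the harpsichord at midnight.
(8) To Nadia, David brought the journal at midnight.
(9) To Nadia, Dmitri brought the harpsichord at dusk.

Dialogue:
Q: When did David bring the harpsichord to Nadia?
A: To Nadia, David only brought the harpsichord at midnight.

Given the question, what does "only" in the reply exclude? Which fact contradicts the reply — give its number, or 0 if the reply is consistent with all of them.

1

The question "When did ...?" targets the setting, so in the reply the focus falls on "at midnight".
"Only" then excludes alternative settings while the background — David as agent and the harpsichord as thing and Nadia as recipient — is held fixed.
Fact (1) shares the background with a different setting (at noon) — counterexample.
(Fact (4) would refute a reading with focus on the thing — but that is not what the question asks.)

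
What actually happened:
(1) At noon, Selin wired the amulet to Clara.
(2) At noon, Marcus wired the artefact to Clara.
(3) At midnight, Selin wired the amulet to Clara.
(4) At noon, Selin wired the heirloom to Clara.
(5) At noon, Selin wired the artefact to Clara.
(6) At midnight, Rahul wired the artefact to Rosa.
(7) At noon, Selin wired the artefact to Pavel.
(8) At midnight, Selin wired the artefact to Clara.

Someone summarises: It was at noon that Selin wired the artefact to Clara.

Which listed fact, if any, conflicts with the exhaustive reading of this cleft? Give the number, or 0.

Focus of the cleft: "at noon" (the setting). Presupposed background: agent = Selin, thing = the artefact, recipient = Clara.
The exhaustive reading says no other setting fits that background.
Fact (8) shares the background but with setting = at midnight; exhaustivity is violated.

8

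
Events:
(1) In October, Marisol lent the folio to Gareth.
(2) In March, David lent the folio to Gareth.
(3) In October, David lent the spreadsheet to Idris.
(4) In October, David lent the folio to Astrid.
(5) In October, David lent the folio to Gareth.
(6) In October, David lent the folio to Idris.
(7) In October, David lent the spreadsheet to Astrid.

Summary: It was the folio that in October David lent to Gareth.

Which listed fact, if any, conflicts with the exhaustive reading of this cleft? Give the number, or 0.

The cleft puts "the folio" in focus and presupposes the open proposition with agent = David, recipient = Gareth, setting = in October.
The exhaustive reading says no other thing fits that background.
No listed fact matches the background with a different thing. Exhaustivity holds.

0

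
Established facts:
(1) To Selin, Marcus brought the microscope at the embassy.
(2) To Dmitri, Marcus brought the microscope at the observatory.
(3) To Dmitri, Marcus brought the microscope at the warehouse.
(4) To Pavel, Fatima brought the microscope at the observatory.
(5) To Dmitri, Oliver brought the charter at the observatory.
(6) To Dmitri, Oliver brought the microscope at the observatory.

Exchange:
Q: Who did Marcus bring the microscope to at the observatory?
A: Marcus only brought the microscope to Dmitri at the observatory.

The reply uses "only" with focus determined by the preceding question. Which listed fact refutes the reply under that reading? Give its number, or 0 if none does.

Answering "Who did ... to ...?" puts focus on the recipient — here, "Dmitri".
"Only" then excludes alternative recipients while the background — same agent, thing, setting (Marcus / the microscope / at the observatory) — is held fixed.
No listed fact shares that background with another recipient. Nothing contradicts the reply.
(Fact (3) would refute a reading with focus on the setting — but that is not what the question asks.)

0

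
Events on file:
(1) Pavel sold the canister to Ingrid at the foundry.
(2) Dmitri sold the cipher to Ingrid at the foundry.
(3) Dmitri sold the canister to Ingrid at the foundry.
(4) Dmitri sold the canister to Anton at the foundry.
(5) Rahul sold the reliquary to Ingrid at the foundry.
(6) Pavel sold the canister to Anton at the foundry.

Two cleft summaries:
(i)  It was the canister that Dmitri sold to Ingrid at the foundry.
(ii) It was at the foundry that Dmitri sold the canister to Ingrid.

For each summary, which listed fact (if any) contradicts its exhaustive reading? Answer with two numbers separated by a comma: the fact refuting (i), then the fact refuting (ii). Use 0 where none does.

2, 0

Summary (i) focuses "the canister" (the thing); background same agent, recipient, setting (Dmitri / Ingrid / at the foundry). Fact (2) matches that background with thing = the cipher — refutes (i).
Summary (ii) focuses "at the foundry" (the setting); background same agent, thing, recipient (Dmitri / the canister / Ingrid). No fact matches that background with a different setting, so 0.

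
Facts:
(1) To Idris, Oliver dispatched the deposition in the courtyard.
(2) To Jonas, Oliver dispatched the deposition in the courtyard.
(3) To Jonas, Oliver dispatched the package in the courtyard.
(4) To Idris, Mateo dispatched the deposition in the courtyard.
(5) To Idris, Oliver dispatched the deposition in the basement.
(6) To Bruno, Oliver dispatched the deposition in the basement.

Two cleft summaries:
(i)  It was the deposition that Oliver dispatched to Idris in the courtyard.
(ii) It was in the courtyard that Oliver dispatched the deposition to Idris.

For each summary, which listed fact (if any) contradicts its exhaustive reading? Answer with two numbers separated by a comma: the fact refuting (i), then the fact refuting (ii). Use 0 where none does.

(i): focus "the deposition". No fact shares agent = Oliver, recipient = Idris, setting = in the courtyard with a different thing. 0.
(ii): focus "in the courtyard". Looking for agent = Oliver, thing = the deposition, recipient = Idris with some other setting — fact (5) has in the basement there. Refuted.

0, 5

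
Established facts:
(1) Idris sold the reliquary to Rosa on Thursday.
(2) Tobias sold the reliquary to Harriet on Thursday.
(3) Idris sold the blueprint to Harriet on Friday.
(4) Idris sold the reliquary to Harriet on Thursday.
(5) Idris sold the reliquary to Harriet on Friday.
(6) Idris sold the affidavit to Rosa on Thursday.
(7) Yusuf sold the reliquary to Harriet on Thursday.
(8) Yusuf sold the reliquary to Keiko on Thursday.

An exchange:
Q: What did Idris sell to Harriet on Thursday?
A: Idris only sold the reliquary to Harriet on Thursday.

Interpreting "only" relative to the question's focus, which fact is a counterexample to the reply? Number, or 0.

0

Answering "What did ...?" puts focus on the thing — here, "the reliquary".
So "only" ranges over things; the rest (Idris as agent and Harriet as recipient and on Thursday as setting) is presupposed.
No listed fact shares that background with another thing. Nothing contradicts the reply.
(Fact (1) would refute a reading with focus on the recipient — but that is not what the question asks.)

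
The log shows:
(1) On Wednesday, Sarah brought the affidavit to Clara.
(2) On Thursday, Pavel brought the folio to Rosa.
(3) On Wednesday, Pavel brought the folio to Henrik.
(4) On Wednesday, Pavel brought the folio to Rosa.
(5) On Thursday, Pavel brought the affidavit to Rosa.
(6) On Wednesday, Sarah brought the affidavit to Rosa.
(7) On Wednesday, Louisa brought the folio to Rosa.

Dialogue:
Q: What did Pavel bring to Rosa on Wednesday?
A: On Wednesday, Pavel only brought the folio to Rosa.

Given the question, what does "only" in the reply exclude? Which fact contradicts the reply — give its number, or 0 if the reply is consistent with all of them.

0

The question "What did ...?" targets the thing, so in the reply the focus falls on "the folio".
So "only" ranges over things; the rest (same agent, recipient, setting (Pavel / Rosa / on Wednesday)) is presupposed.
No listed fact shares that background with another thing. Nothing contradicts the reply.
(Fact (2) would refute a reading with focus on the setting — but that is not what the question asks.)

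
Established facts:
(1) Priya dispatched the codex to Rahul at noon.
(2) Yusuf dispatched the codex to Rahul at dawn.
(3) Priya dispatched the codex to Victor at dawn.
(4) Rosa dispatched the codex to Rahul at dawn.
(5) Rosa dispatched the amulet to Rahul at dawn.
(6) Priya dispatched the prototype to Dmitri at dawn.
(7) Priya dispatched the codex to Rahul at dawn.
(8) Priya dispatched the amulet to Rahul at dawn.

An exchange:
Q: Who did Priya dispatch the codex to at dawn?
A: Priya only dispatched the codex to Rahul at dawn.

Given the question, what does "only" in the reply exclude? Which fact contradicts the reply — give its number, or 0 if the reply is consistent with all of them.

3

Answering "Who did ... to ...?" puts focus on the recipient — here, "Rahul".
So "only" ranges over recipients; the rest (agent = Priya, thing = the codex, setting = at dawn) is presupposed.
Fact (3) shares the background with a different recipient (Victor) — counterexample.
(Fact (8) would refute a reading with focus on the thing — but that is not what the question asks.)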